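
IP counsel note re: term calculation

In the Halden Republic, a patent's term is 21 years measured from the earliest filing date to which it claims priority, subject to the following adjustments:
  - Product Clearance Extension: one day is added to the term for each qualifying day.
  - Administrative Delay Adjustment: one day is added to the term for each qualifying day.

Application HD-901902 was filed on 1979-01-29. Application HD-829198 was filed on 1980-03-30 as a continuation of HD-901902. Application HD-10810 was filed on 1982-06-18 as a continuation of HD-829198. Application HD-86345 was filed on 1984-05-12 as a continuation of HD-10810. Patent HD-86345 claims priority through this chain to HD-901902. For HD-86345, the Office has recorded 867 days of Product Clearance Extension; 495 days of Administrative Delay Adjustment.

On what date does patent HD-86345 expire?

Earliest priority filing: 29 January 1979.
Base term: 29 January 1979 + 21 years → 29 January 2000.
Product Clearance Extension: +867 days → 14 June 2002.
Administrative Delay Adjustment: +495 days → 22 October 2003.

October 22, 2003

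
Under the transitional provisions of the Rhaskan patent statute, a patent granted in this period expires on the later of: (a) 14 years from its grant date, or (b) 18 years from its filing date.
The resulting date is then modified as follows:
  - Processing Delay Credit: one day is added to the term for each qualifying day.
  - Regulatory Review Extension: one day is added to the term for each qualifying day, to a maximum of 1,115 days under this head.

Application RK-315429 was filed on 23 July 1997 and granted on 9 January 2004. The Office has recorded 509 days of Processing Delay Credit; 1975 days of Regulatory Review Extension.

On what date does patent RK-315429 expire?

June 21, 2022

(a) grant + 14 years → 9 January 2018.
(b) filing + 18 years → 23 July 2015.
Later of the two: 9 January 2018.
Processing Delay Credit: +509 days → 2 June 2019.
Regulatory Review Extension: 1975 days claimed exceeds the 1115-day cap, so +1115 days → 21 June 2022.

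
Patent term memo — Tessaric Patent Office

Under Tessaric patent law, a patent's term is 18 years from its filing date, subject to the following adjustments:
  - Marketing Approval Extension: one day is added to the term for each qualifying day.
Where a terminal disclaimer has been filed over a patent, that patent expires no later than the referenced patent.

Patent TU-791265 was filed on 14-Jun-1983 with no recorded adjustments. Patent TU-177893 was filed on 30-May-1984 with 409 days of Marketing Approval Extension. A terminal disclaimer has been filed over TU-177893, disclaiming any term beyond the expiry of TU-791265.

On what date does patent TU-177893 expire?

2001-06-14

Natural term of TU-177893:
  Base: filing + 18 years → 30 May 2002.
  Marketing Approval Extension: +409 days → 13 July 2003.
Expiry of referenced patent TU-791265:
  Base: filing + 18 years → 14 June 2001.
Terminal disclaimer: TU-177893 expires on the earlier of 13 July 2003 and 14 June 2001.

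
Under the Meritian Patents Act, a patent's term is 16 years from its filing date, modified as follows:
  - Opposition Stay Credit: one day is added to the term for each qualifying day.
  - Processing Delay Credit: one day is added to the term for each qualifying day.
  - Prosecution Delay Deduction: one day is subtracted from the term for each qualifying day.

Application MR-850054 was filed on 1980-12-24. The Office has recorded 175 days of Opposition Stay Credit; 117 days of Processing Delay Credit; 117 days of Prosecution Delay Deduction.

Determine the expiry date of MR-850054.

Base term: filing date + 16 years → 24 December 1996.
Opposition Stay Credit: +175 days → 17 June 1997.
Processing Delay Credit: +117 days → 12 October 1997.
Prosecution Delay Deduction: −117 days → 17 June 1997.

June 17, 1997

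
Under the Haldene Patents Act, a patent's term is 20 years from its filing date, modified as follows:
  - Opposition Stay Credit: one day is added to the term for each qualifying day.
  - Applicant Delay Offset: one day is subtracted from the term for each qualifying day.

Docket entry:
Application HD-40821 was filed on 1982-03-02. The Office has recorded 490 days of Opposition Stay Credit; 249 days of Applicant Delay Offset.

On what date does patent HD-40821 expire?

Base term: filing date + 20 years → 2 March 2002.
Opposition Stay Credit: +490 days → 5 July 2003.
Applicant Delay Offset: −249 days → 29 October 2002.

October 29, 2002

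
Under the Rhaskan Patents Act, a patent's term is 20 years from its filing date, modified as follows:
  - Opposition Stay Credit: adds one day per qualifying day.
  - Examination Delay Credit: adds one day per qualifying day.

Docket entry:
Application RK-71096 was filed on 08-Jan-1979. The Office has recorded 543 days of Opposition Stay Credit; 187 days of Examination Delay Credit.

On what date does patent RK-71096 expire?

2001-01-07

Base term: filing date + 20 years → 8 January 1999.
Opposition Stay Credit: +543 days → 4 July 2000.
Examination Delay Credit: +187 days → 7 January 2001.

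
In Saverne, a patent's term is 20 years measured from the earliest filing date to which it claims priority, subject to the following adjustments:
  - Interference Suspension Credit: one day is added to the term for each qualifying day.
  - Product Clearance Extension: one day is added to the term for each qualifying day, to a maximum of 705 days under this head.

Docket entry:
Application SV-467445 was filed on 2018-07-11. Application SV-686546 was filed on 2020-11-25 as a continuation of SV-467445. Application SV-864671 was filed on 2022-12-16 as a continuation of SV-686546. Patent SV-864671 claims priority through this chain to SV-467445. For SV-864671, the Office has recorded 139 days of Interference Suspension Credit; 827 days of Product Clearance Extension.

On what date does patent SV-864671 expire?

2040-11-01

Earliest priority filing: 11 July 2018.
Base term: 11 July 2018 + 20 years → 11 July 2038.
Interference Suspension Credit: +139 days → 27 November 2038.
Product Clearance Extension: 827 days claimed exceeds the 705-day cap, so +705 days → 1 November 2040.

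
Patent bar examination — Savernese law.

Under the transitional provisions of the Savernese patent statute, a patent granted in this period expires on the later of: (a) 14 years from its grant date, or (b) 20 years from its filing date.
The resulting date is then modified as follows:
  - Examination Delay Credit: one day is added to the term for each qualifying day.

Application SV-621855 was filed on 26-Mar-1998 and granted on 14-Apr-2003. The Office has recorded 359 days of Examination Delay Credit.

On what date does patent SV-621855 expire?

March 20, 2019

(a) grant + 14 years → 14 April 2017.
(b) filing + 20 years → 26 March 2018.
Later of the two: 26 March 2018.
Examination Delay Credit: +359 days → 20 March 2019.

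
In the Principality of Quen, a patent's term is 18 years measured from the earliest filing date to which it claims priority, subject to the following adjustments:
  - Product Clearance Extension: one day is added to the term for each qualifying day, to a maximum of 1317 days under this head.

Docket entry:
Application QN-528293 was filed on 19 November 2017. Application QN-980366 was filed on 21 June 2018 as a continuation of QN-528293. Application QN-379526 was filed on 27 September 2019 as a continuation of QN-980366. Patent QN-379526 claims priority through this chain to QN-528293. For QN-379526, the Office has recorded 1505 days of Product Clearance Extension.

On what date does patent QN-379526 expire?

June 28, 2039

Earliest priority filing: 19 November 2017.
Base term: 19 November 2017 + 18 years → 19 November 2035.
Product Clearance Extension: 1505 days claimed exceeds the 1317-day cap, so +1317 days → 28 June 2039.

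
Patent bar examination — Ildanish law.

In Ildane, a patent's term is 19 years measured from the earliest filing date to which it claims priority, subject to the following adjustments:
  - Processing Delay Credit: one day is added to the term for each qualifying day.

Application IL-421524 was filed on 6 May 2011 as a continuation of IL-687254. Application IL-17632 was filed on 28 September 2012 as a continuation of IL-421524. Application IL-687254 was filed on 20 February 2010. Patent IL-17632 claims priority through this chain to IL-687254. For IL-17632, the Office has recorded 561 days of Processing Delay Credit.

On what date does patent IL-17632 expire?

2030-09-04

Earliest priority filing: 20 February 2010.
Base term: 20 February 2010 + 19 years → 20 February 2029.
Processing Delay Credit: +561 days → 4 September 2030.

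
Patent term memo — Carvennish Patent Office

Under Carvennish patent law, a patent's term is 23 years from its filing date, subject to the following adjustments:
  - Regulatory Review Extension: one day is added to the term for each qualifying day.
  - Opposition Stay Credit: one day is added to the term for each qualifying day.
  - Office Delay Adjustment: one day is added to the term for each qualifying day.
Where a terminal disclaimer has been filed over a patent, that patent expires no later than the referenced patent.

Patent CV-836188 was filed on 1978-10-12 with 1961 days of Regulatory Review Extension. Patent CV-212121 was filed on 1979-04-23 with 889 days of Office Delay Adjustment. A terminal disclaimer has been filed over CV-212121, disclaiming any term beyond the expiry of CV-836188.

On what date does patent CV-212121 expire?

Natural term of CV-212121:
  Base: filing + 23 years → 23 April 2002.
  Office Delay Adjustment: +889 days → 28 September 2004.
Expiry of referenced patent CV-836188:
  Base: filing + 23 years → 12 October 2001.
  Regulatory Review Extension: +1961 days → 24 February 2007.
Terminal disclaimer: CV-212121 expires on the earlier of 28 September 2004 and 24 February 2007.

September 28, 2004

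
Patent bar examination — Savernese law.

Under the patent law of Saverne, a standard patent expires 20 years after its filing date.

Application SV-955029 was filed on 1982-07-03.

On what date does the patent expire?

Filing date + 20 years → 3 July 2002.

2002-07-03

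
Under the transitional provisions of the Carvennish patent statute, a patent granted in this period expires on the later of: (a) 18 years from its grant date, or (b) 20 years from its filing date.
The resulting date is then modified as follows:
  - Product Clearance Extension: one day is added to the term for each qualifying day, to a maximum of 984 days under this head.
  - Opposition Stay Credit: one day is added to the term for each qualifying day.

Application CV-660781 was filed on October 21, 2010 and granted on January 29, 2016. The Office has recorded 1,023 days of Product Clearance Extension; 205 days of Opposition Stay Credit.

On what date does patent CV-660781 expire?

May 2, 2037

(a) grant + 18 years → 29 January 2034.
(b) filing + 20 years → 21 October 2030.
Later of the two: 29 January 2034.
Product Clearance Extension: 1023 days claimed exceeds the 984-day cap, so +984 days → 9 October 2036.
Opposition Stay Credit: +205 days → 2 May 2037.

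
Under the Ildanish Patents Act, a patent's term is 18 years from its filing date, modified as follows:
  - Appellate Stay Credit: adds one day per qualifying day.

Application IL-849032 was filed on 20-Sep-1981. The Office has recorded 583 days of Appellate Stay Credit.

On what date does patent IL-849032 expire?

Base term: filing date + 18 years → 20 September 1999.
Appellate Stay Credit: +583 days → 25 April 2001.

April 25, 2001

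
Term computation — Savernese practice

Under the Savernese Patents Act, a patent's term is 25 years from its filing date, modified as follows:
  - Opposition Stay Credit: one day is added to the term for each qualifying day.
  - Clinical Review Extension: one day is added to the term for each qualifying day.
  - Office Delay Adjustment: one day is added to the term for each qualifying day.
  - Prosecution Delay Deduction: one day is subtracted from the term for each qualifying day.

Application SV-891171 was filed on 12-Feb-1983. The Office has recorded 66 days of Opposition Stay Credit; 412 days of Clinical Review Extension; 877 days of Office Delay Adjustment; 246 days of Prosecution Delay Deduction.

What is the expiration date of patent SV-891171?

Base term: filing date + 25 years → 12 February 2008.
Opposition Stay Credit: +66 days → 18 April 2008.
Clinical Review Extension: +412 days → 4 June 2009.
Office Delay Adjustment: +877 days → 29 October 2011.
Prosecution Delay Deduction: −246 days → 25 February 2011.

February 25, 2011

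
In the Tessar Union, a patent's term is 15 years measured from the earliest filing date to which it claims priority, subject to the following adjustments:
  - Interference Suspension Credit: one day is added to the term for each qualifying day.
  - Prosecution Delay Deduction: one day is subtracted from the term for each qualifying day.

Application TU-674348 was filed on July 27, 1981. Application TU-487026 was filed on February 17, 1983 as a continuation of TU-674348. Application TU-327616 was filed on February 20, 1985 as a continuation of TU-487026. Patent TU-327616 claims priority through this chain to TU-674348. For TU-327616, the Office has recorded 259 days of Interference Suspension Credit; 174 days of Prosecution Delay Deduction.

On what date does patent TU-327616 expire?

Earliest priority filing: 27 July 1981.
Base term: 27 July 1981 + 15 years → 27 July 1996.
Interference Suspension Credit: +259 days → 12 April 1997.
Prosecution Delay Deduction: −174 days → 20 October 1996.

October 20, 1996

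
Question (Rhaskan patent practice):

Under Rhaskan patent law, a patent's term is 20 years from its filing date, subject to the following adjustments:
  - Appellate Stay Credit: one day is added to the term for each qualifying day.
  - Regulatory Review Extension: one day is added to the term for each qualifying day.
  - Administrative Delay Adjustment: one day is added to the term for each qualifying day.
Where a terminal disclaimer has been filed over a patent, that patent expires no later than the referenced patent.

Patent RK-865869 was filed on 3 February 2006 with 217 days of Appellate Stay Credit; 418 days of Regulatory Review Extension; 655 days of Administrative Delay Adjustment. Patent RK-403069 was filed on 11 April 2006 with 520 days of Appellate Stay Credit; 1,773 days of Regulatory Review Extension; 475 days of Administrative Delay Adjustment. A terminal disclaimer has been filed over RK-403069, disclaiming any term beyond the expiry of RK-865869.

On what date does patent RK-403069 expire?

2029-08-16

Natural term of RK-403069:
  Base: filing + 20 years → 11 April 2026.
  Appellate Stay Credit: +520 days → 13 September 2027.
  Regulatory Review Extension: +1773 days → 21 July 2032.
  Administrative Delay Adjustment: +475 days → 8 November 2033.
Expiry of referenced patent RK-865869:
  Base: filing + 20 years → 3 February 2026.
  Appellate Stay Credit: +217 days → 8 September 2026.
  Regulatory Review Extension: +418 days → 31 October 2027.
  Administrative Delay Adjustment: +655 days → 16 August 2029.
Terminal disclaimer: RK-403069 expires on the earlier of 8 November 2033 and 16 August 2029.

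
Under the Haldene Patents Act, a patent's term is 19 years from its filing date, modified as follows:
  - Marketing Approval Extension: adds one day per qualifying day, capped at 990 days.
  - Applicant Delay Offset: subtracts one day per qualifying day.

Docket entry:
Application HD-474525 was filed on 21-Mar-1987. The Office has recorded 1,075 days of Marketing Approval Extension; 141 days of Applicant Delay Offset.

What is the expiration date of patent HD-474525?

July 17, 2008

Base term: filing date + 19 years → 21 March 2006.
Marketing Approval Extension: 1075 days claimed exceeds the 990-day cap, so +990 days → 5 December 2008.
Applicant Delay Offset: −141 days → 17 July 2008.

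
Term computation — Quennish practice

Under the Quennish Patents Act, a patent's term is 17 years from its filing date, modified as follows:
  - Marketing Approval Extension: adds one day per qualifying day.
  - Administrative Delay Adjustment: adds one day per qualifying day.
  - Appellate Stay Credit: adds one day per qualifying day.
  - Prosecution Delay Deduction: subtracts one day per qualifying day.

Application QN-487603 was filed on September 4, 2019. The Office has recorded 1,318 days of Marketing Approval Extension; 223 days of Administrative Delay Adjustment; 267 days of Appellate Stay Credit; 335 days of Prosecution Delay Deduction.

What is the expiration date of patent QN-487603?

Base term: filing date + 17 years → 4 September 2036.
Marketing Approval Extension: +1318 days → 14 April 2040.
Administrative Delay Adjustment: +223 days → 23 November 2040.
Appellate Stay Credit: +267 days → 17 August 2041.
Prosecution Delay Deduction: −335 days → 16 September 2040.

September 16, 2040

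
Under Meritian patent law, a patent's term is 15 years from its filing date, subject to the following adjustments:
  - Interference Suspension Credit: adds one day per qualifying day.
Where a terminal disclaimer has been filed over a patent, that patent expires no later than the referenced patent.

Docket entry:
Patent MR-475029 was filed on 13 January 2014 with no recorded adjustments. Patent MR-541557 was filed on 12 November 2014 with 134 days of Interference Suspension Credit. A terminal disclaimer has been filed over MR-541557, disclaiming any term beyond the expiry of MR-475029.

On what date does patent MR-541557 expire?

January 13, 2029

Natural term of MR-541557:
  Base: filing + 15 years → 12 November 2029.
  Interference Suspension Credit: +134 days → 26 March 2030.
Expiry of referenced patent MR-475029:
  Base: filing + 15 years → 13 January 2029.
Terminal disclaimer: MR-541557 expires on the earlier of 26 March 2030 and 13 January 2029.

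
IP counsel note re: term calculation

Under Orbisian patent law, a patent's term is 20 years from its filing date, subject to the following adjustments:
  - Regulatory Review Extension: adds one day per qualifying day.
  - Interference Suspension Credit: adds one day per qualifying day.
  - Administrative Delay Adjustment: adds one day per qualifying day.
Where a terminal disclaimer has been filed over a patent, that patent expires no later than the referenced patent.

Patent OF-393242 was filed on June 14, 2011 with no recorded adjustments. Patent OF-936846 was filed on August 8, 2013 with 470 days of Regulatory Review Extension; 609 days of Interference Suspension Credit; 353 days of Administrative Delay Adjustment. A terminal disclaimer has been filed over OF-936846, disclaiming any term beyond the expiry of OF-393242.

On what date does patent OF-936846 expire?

2031-06-14

Natural term of OF-936846:
  Base: filing + 20 years → 8 August 2033.
  Regulatory Review Extension: +470 days → 21 November 2034.
  Interference Suspension Credit: +609 days → 22 July 2036.
  Administrative Delay Adjustment: +353 days → 10 July 2037.
Expiry of referenced patent OF-393242:
  Base: filing + 20 years → 14 June 2031.
Terminal disclaimer: OF-936846 expires on the earlier of 10 July 2037 and 14 June 2031.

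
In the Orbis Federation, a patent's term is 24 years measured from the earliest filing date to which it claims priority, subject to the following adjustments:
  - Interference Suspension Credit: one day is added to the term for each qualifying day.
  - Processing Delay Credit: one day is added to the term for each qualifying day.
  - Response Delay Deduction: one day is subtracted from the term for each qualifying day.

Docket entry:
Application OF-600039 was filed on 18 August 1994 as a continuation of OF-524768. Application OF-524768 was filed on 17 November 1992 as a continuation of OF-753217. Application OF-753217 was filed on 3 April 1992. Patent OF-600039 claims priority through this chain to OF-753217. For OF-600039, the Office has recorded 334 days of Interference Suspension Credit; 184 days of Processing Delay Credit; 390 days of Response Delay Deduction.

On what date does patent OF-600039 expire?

2016-08-09

Earliest priority filing: 3 April 1992.
Base term: 3 April 1992 + 24 years → 3 April 2016.
Interference Suspension Credit: +334 days → 3 March 2017.
Processing Delay Credit: +184 days → 3 September 2017.
Response Delay Deduction: −390 days → 9 August 2016.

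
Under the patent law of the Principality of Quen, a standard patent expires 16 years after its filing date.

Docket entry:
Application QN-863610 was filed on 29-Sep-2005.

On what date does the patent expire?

2021-09-29

Filing date + 16 years → 29 September 2021.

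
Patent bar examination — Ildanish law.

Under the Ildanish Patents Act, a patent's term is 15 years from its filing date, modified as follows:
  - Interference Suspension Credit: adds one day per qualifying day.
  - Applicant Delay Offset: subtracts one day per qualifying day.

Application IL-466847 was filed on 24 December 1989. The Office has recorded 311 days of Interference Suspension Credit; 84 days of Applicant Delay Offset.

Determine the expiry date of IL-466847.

2005-08-08

Base term: filing date + 15 years → 24 December 2004.
Interference Suspension Credit: +311 days → 31 October 2005.
Applicant Delay Offset: −84 days → 8 August 2005.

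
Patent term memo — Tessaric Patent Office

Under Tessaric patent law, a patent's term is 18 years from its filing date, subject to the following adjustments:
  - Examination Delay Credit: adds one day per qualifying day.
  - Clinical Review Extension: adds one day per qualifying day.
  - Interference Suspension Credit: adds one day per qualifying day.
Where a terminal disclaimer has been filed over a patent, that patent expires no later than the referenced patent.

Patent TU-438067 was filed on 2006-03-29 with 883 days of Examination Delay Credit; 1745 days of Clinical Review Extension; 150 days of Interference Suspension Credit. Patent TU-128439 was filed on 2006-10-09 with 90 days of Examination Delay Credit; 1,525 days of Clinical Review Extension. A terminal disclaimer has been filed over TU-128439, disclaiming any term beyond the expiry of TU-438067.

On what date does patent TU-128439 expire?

March 12, 2029

Natural term of TU-128439:
  Base: filing + 18 years → 9 October 2024.
  Examination Delay Credit: +90 days → 7 January 2025.
  Clinical Review Extension: +1525 days → 12 March 2029.
Expiry of referenced patent TU-438067:
  Base: filing + 18 years → 29 March 2024.
  Examination Delay Credit: +883 days → 29 August 2026.
  Clinical Review Extension: +1745 days → 9 June 2031.
  Interference Suspension Credit: +150 days → 6 November 2031.
Terminal disclaimer: TU-128439 expires on the earlier of 12 March 2029 and 6 November 2031.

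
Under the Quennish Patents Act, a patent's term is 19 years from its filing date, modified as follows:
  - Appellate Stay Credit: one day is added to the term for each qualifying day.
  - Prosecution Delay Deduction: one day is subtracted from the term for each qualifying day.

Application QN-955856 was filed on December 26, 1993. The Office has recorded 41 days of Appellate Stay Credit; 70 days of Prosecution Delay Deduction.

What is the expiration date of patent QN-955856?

2012-11-27

Base term: filing date + 19 years → 26 December 2012.
Appellate Stay Credit: +41 days → 5 February 2013.
Prosecution Delay Deduction: −70 days → 27 November 2012.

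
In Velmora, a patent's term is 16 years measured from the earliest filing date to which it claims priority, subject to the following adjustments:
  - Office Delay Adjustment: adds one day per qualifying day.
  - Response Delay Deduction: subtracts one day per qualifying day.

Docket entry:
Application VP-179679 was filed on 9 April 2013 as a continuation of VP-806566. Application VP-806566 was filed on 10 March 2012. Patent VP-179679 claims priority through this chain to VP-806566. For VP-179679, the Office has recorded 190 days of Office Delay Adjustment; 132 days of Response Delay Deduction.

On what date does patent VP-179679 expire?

May 7, 2028

Earliest priority filing: 10 March 2012.
Base term: 10 March 2012 + 16 years → 10 March 2028.
Office Delay Adjustment: +190 days → 16 September 2028.
Response Delay Deduction: −132 days → 7 May 2028.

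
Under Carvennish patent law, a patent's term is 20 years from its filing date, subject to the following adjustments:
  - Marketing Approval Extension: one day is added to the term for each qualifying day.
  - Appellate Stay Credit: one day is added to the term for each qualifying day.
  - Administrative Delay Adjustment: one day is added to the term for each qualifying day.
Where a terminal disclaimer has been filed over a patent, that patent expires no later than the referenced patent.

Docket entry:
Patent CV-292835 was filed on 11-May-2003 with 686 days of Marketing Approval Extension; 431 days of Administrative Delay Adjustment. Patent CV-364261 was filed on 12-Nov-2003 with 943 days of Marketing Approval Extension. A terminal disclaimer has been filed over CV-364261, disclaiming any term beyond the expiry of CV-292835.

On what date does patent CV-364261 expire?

Natural term of CV-364261:
  Base: filing + 20 years → 12 November 2023.
  Marketing Approval Extension: +943 days → 12 June 2026.
Expiry of referenced patent CV-292835:
  Base: filing + 20 years → 11 May 2023.
  Marketing Approval Extension: +686 days → 27 March 2025.
  Administrative Delay Adjustment: +431 days → 1 June 2026.
Terminal disclaimer: CV-364261 expires on the earlier of 12 June 2026 and 1 June 2026.

June 1, 2026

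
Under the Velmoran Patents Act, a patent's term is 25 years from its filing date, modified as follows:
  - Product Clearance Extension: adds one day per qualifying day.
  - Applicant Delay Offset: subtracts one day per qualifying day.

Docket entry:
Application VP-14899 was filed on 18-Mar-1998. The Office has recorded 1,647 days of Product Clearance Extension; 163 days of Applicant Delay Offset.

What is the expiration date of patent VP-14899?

Base term: filing date + 25 years → 18 March 2023.
Product Clearance Extension: +1647 days → 20 September 2027.
Applicant Delay Offset: −163 days → 10 April 2027.

2027-04-10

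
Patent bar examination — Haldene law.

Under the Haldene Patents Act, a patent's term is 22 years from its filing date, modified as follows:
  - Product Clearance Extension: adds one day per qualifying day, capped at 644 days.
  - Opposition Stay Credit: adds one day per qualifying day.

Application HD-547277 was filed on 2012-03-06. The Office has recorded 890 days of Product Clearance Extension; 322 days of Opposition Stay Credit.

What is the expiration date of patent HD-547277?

Base term: filing date + 22 years → 6 March 2034.
Product Clearance Extension: 890 days claimed exceeds the 644-day cap, so +644 days → 10 December 2035.
Opposition Stay Credit: +322 days → 27 October 2036.

October 27, 2036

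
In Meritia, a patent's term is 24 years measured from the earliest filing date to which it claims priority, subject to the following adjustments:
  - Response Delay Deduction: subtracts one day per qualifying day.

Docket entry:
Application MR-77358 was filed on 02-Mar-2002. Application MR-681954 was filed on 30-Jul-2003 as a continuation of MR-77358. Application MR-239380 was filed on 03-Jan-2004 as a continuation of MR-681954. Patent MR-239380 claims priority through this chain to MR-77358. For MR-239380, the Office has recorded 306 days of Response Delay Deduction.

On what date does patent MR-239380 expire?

April 30, 2025

Earliest priority filing: 2 March 2002.
Base term: 2 March 2002 + 24 years → 2 March 2026.
Response Delay Deduction: −306 days → 30 April 2025.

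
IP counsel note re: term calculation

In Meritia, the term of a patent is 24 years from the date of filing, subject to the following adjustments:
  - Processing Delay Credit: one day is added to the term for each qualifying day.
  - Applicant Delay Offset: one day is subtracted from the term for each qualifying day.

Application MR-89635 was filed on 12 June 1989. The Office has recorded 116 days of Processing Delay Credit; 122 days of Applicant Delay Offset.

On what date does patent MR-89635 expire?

June 6, 2013

Base term: filing date + 24 years → 12 June 2013.
Processing Delay Credit: +116 days → 6 October 2013.
Applicant Delay Offset: −122 days → 6 June 2013.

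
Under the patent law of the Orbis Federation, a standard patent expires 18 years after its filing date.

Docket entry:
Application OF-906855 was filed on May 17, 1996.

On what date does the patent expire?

May 17, 2014

Filing date + 18 years → 17 May 2014.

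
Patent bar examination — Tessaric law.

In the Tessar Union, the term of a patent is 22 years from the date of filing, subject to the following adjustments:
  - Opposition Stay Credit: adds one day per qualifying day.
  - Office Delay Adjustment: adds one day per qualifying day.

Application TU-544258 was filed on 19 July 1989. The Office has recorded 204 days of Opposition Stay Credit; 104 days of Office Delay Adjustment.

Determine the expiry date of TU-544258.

Base term: filing date + 22 years → 19 July 2011.
Opposition Stay Credit: +204 days → 8 February 2012.
Office Delay Adjustment: +104 days → 22 May 2012.

May 22, 2012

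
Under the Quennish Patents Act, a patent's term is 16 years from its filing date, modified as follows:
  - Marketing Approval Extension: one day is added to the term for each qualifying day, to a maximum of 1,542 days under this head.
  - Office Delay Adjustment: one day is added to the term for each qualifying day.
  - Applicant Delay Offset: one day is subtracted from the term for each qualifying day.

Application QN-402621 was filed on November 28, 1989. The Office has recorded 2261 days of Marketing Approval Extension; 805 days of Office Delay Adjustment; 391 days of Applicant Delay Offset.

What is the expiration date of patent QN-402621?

Base term: filing date + 16 years → 28 November 2005.
Marketing Approval Extension: 2261 days claimed exceeds the 1542-day cap, so +1542 days → 17 February 2010.
Office Delay Adjustment: +805 days → 2 May 2012.
Applicant Delay Offset: −391 days → 7 April 2011.

April 7, 2011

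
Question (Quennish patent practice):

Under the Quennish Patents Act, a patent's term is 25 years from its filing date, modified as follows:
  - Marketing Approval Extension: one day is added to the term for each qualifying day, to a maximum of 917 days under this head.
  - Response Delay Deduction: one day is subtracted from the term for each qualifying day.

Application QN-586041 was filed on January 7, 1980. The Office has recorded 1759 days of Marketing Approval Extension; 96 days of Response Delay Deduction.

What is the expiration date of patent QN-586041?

Base term: filing date + 25 years → 7 January 2005.
Marketing Approval Extension: 1759 days claimed exceeds the 917-day cap, so +917 days → 13 July 2007.
Response Delay Deduction: −96 days → 8 April 2007.

April 8, 2007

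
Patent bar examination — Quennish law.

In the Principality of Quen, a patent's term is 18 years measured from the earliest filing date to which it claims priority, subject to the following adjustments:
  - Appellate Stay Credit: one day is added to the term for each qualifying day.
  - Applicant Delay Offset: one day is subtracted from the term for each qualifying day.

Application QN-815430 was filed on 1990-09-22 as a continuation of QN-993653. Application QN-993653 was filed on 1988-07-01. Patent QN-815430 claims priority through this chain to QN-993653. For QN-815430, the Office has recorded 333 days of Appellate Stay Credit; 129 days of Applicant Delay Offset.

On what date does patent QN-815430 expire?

2007-01-21

Earliest priority filing: 1 July 1988.
Base term: 1 July 1988 + 18 years → 1 July 2006.
Appellate Stay Credit: +333 days → 30 May 2007.
Applicant Delay Offset: −129 days → 21 January 2007.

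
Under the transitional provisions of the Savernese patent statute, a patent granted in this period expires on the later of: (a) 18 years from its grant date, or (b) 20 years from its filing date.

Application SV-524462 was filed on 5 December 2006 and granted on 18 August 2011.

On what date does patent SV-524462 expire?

2029-08-18

(a) grant + 18 years → 18 August 2029.
(b) filing + 20 years → 5 December 2026.
Later of the two: 18 August 2029.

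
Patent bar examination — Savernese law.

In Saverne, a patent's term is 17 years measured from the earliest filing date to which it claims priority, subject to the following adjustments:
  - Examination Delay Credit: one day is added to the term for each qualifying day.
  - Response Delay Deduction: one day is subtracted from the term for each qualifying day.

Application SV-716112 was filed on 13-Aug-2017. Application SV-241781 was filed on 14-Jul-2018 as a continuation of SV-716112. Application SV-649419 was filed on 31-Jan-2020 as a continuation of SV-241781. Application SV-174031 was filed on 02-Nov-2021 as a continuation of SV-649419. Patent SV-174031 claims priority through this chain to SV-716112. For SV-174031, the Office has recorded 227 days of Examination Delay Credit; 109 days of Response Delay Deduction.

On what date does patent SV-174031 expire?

2034-12-09

Earliest priority filing: 13 August 2017.
Base term: 13 August 2017 + 17 years → 13 August 2034.
Examination Delay Credit: +227 days → 28 March 2035.
Response Delay Deduction: −109 days → 9 December 2034.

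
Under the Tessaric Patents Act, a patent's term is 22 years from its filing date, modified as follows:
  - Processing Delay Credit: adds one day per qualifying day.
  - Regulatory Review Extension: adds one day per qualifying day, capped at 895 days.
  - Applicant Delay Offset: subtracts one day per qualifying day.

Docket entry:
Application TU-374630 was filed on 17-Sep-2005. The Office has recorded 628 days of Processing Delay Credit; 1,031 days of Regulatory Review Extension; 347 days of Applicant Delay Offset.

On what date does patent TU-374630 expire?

December 6, 2030

Base term: filing date + 22 years → 17 September 2027.
Processing Delay Credit: +628 days → 6 June 2029.
Regulatory Review Extension: 1031 days claimed exceeds the 895-day cap, so +895 days → 18 November 2031.
Applicant Delay Offset: −347 days → 6 December 2030.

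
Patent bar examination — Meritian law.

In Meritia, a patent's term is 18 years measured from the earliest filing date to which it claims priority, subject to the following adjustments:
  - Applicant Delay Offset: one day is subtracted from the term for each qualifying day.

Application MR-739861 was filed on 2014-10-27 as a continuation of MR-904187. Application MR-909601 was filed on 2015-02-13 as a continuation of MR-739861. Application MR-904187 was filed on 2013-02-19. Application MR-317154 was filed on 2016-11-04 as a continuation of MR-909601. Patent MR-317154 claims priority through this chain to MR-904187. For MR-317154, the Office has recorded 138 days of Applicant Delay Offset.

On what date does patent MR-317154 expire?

Earliest priority filing: 19 February 2013.
Base term: 19 February 2013 + 18 years → 19 February 2031.
Applicant Delay Offset: −138 days → 4 October 2030.

October 4, 2030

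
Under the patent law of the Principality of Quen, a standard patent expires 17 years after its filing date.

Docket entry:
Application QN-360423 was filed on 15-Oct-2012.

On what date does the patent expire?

Filing date + 17 years → 15 October 2029.

October 15, 2029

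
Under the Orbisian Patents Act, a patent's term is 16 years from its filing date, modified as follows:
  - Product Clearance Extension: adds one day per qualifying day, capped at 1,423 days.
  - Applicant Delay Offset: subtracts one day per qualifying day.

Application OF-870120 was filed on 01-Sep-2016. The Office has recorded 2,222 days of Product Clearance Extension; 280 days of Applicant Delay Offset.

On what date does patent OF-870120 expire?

Base term: filing date + 16 years → 1 September 2032.
Product Clearance Extension: 2222 days claimed exceeds the 1423-day cap, so +1423 days → 25 July 2036.
Applicant Delay Offset: −280 days → 19 October 2035.

2035-10-19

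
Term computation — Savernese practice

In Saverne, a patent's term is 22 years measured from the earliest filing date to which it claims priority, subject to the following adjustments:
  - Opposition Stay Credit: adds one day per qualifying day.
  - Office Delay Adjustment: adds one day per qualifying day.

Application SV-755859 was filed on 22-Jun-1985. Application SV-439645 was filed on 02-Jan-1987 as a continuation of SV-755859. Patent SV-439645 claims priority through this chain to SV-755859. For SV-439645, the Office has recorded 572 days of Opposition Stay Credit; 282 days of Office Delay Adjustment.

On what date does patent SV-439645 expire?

October 23, 2009

Earliest priority filing: 22 June 1985.
Base term: 22 June 1985 + 22 years → 22 June 2007.
Opposition Stay Credit: +572 days → 14 January 2009.
Office Delay Adjustment: +282 days → 23 October 2009.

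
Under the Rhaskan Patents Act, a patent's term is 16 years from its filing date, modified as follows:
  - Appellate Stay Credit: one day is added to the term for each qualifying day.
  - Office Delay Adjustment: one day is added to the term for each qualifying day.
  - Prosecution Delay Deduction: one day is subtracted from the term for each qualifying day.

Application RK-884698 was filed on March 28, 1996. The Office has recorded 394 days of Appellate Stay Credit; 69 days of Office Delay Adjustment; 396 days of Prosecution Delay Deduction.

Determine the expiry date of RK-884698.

2012-06-03

Base term: filing date + 16 years → 28 March 2012.
Appellate Stay Credit: +394 days → 26 April 2013.
Office Delay Adjustment: +69 days → 4 July 2013.
Prosecution Delay Deduction: −396 days → 3 June 2012.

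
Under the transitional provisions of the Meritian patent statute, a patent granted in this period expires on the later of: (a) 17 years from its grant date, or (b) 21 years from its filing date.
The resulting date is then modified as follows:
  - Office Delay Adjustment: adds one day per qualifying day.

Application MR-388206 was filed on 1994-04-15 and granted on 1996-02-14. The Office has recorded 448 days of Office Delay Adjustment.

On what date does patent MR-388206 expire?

(a) grant + 17 years → 14 February 2013.
(b) filing + 21 years → 15 April 2015.
Later of the two: 15 April 2015.
Office Delay Adjustment: +448 days → 6 July 2016.

July 6, 2016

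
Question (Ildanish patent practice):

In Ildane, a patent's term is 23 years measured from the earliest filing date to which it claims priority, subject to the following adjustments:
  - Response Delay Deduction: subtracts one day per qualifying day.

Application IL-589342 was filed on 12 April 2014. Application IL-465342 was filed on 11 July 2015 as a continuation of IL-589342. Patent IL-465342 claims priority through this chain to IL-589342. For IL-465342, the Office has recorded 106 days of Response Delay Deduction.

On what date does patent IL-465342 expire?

December 27, 2036

Earliest priority filing: 12 April 2014.
Base term: 12 April 2014 + 23 years → 12 April 2037.
Response Delay Deduction: −106 days → 27 December 2036.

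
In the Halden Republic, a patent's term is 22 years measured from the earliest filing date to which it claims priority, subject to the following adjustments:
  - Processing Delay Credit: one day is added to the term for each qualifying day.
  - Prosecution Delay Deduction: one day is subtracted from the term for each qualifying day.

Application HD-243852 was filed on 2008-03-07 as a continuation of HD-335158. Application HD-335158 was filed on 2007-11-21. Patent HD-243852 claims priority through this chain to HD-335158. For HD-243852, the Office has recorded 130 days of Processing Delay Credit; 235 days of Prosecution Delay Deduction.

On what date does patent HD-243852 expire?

August 8, 2029

Earliest priority filing: 21 November 2007.
Base term: 21 November 2007 + 22 years → 21 November 2029.
Processing Delay Credit: +130 days → 31 March 2030.
Prosecution Delay Deduction: −235 days → 8 August 2029.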